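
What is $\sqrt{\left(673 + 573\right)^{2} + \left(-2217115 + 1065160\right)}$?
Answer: $\sqrt{400561} \approx 632.9$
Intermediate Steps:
$\sqrt{\left(673 + 573\right)^{2} + \left(-2217115 + 1065160\right)} = \sqrt{1246^{2} - 1151955} = \sqrt{1552516 - 1151955} = \sqrt{400561}$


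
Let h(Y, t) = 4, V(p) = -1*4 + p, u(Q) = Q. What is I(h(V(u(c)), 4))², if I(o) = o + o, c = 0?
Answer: 64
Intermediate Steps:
V(p) = -4 + p
I(o) = 2*o
I(h(V(u(c)), 4))² = (2*4)² = 8² = 64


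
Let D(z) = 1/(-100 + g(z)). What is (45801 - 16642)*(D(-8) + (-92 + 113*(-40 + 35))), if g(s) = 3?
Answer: -1858303070/97 ≈ -1.9158e+7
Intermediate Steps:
D(z) = -1/97 (D(z) = 1/(-100 + 3) = 1/(-97) = -1/97)
(45801 - 16642)*(D(-8) + (-92 + 113*(-40 + 35))) = (45801 - 16642)*(-1/97 + (-92 + 113*(-40 + 35))) = 29159*(-1/97 + (-92 + 113*(-5))) = 29159*(-1/97 + (-92 - 565)) = 29159*(-1/97 - 657) = 29159*(-63730/97) = -1858303070/97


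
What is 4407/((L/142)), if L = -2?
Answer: -312897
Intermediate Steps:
4407/((L/142)) = 4407/((-2/142)) = 4407/(((1/142)*(-2))) = 4407/(-1/71) = 4407*(-71) = -312897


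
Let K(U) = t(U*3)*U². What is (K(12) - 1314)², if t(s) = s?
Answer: 14976900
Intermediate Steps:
K(U) = 3*U³ (K(U) = (U*3)*U² = (3*U)*U² = 3*U³)
(K(12) - 1314)² = (3*12³ - 1314)² = (3*1728 - 1314)² = (5184 - 1314)² = 3870² = 14976900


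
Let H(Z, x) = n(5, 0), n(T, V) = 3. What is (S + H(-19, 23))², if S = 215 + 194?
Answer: 169744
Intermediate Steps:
S = 409
H(Z, x) = 3
(S + H(-19, 23))² = (409 + 3)² = 412² = 169744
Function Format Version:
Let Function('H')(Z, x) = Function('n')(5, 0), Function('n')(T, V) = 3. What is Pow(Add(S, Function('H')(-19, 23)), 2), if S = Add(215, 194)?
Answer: 169744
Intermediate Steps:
S = 409
Function('H')(Z, x) = 3
Pow(Add(S, Function('H')(-19, 23)), 2) = Pow(Add(409, 3), 2) = Pow(412, 2) = 169744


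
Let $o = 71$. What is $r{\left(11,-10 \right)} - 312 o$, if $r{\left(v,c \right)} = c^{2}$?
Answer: $-22052$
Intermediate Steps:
$r{\left(11,-10 \right)} - 312 o = \left(-10\right)^{2} - 22152 = 100 - 22152 = -22052$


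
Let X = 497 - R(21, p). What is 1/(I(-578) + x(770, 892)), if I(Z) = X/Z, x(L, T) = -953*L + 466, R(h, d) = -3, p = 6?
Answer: -289/211936666 ≈ -1.3636e-6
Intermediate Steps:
x(L, T) = 466 - 953*L
X = 500 (X = 497 - 1*(-3) = 497 + 3 = 500)
I(Z) = 500/Z
1/(I(-578) + x(770, 892)) = 1/(500/(-578) + (466 - 953*770)) = 1/(500*(-1/578) + (466 - 733810)) = 1/(-250/289 - 733344) = 1/(-211936666/289) = -289/211936666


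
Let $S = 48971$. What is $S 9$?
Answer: $440739$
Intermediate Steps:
$S 9 = 48971 \cdot 9 = 440739$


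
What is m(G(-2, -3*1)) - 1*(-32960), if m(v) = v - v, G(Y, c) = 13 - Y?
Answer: 32960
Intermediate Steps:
m(v) = 0
m(G(-2, -3*1)) - 1*(-32960) = 0 - 1*(-32960) = 0 + 32960 = 32960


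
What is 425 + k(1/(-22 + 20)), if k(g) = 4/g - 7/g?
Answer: 431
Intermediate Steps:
k(g) = -3/g
425 + k(1/(-22 + 20)) = 425 - 3/(1/(-22 + 20)) = 425 - 3/(1/(-2)) = 425 - 3/(-½) = 425 - 3*(-2) = 425 + 6 = 431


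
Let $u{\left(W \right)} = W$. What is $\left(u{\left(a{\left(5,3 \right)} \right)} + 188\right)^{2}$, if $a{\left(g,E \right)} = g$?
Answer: $37249$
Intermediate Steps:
$\left(u{\left(a{\left(5,3 \right)} \right)} + 188\right)^{2} = \left(5 + 188\right)^{2} = 193^{2} = 37249$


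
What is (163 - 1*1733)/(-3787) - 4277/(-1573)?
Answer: 1435893/458227 ≈ 3.1336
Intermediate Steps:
(163 - 1*1733)/(-3787) - 4277/(-1573) = (163 - 1733)*(-1/3787) - 4277*(-1/1573) = -1570*(-1/3787) + 329/121 = 1570/3787 + 329/121 = 1435893/458227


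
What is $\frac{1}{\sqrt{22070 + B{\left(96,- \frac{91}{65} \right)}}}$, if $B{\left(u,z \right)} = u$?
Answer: $\frac{\sqrt{22166}}{22166} \approx 0.0067167$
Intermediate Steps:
$\frac{1}{\sqrt{22070 + B{\left(96,- \frac{91}{65} \right)}}} = \frac{1}{\sqrt{22070 + 96}} = \frac{1}{\sqrt{22166}} = \frac{\sqrt{22166}}{22166}$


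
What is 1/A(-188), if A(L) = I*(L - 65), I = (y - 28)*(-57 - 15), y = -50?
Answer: -1/1420848 ≈ -7.0381e-7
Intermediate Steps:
I = 5616 (I = (-50 - 28)*(-57 - 15) = -78*(-72) = 5616)
A(L) = -365040 + 5616*L (A(L) = 5616*(L - 65) = 5616*(-65 + L) = -365040 + 5616*L)
1/A(-188) = 1/(-365040 + 5616*(-188)) = 1/(-365040 - 1055808) = 1/(-1420848) = -1/1420848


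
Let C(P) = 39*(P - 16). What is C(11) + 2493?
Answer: 2298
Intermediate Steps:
C(P) = -624 + 39*P (C(P) = 39*(-16 + P) = -624 + 39*P)
C(11) + 2493 = (-624 + 39*11) + 2493 = (-624 + 429) + 2493 = -195 + 2493 = 2298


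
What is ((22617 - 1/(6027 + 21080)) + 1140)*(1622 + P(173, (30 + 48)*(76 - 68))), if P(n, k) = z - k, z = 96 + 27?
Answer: 721902698758/27107 ≈ 2.6632e+7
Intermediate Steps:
z = 123
P(n, k) = 123 - k
((22617 - 1/(6027 + 21080)) + 1140)*(1622 + P(173, (30 + 48)*(76 - 68))) = ((22617 - 1/(6027 + 21080)) + 1140)*(1622 + (123 - (30 + 48)*(76 - 68))) = ((22617 - 1/27107) + 1140)*(1622 + (123 - 78*8)) = ((22617 - 1*1/27107) + 1140)*(1622 + (123 - 1*624)) = ((22617 - 1/27107) + 1140)*(1622 + (123 - 624)) = (613079018/27107 + 1140)*(1622 - 501) = (643980998/27107)*1121 = 721902698758/27107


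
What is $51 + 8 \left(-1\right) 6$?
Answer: $3$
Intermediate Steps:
$51 + 8 \left(-1\right) 6 = 51 - 48 = 3$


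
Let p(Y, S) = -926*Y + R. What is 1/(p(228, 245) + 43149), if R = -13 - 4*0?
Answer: -1/167992 ≈ -5.9527e-6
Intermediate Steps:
R = -13 (R = -13 + 0 = -13)
p(Y, S) = -13 - 926*Y (p(Y, S) = -926*Y - 13 = -13 - 926*Y)
1/(p(228, 245) + 43149) = 1/((-13 - 926*228) + 43149) = 1/((-13 - 211128) + 43149) = 1/(-211141 + 43149) = 1/(-167992) = -1/167992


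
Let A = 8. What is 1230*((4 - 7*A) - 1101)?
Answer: -1418190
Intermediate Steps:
1230*((4 - 7*A) - 1101) = 1230*((4 - 7*8) - 1101) = 1230*((4 - 56) - 1101) = 1230*(-52 - 1101) = 1230*(-1153) = -1418190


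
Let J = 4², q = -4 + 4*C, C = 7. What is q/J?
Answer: 3/2 ≈ 1.5000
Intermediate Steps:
q = 24 (q = -4 + 4*7 = -4 + 28 = 24)
J = 16
q/J = 24/16 = 24*(1/16) = 3/2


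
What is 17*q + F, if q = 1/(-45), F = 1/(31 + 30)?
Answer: -992/2745 ≈ -0.36138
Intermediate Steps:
F = 1/61 ≈ 0.016393
q = -1/45 ≈ -0.022222
17*q + F = 17*(-1/45) + 1/61 = -17/45 + 1/61 = -992/2745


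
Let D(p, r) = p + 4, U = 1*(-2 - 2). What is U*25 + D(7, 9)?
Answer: -89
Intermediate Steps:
U = -4 (U = 1*(-4) = -4)
D(p, r) = 4 + p
U*25 + D(7, 9) = -4*25 + (4 + 7) = -100 + 11 = -89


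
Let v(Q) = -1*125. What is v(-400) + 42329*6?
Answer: 253849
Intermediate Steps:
v(Q) = -125
v(-400) + 42329*6 = -125 + 42329*6 = -125 + 253974 = 253849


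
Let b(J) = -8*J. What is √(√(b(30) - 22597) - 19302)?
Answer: √(-19302 + I*√22837) ≈ 0.5439 + 138.93*I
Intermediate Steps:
√(√(b(30) - 22597) - 19302) = √(√(-8*30 - 22597) - 19302) = √(√(-240 - 22597) - 19302) = √(√(-22837) - 19302) = √(I*√22837 - 19302) = √(-19302 + I*√22837)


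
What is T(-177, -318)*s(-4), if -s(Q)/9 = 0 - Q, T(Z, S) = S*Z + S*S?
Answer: -5666760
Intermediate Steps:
T(Z, S) = S² + S*Z (T(Z, S) = S*Z + S² = S² + S*Z)
s(Q) = 9*Q (s(Q) = -9*(0 - Q) = -(-9)*Q = 9*Q)
T(-177, -318)*s(-4) = (-318*(-318 - 177))*(9*(-4)) = -318*(-495)*(-36) = 157410*(-36) = -5666760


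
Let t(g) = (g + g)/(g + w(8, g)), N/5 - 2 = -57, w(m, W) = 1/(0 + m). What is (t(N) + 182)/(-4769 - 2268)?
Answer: -404618/15474363 ≈ -0.026148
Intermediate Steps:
w(m, W) = 1/m
N = -275 (N = 10 + 5*(-57) = 10 - 285 = -275)
t(g) = 2*g/(⅛ + g) (t(g) = (g + g)/(g + 1/8) = (2*g)/(g + ⅛) = (2*g)/(⅛ + g) = 2*g/(⅛ + g))
(t(N) + 182)/(-4769 - 2268) = (16*(-275)/(1 + 8*(-275)) + 182)/(-4769 - 2268) = (16*(-275)/(1 - 2200) + 182)/(-7037) = (16*(-275)/(-2199) + 182)*(-1/7037) = (16*(-275)*(-1/2199) + 182)*(-1/7037) = (4400/2199 + 182)*(-1/7037) = (404618/2199)*(-1/7037) = -404618/15474363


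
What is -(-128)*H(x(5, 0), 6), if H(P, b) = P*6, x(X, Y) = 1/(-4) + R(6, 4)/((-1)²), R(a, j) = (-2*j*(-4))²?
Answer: 786240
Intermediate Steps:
R(a, j) = 64*j² (R(a, j) = (8*j)² = 64*j²)
x(X, Y) = 4095/4 (x(X, Y) = 1/(-4) + (64*4²)/((-1)²) = 1*(-¼) + (64*16)/1 = -¼ + 1024*1 = -¼ + 1024 = 4095/4)
H(P, b) = 6*P
-(-128)*H(x(5, 0), 6) = -(-128)*6*(4095/4) = -(-128)*12285/2 = -1*(-786240) = 786240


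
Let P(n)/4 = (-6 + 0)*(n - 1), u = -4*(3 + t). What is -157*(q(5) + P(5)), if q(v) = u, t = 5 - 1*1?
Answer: 19468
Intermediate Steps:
t = 4 (t = 5 - 1 = 4)
u = -28 (u = -4*(3 + 4) = -4*7 = -28)
P(n) = 24 - 24*n (P(n) = 4*((-6 + 0)*(n - 1)) = 4*(-6*(-1 + n)) = 4*(6 - 6*n) = 24 - 24*n)
q(v) = -28
-157*(q(5) + P(5)) = -157*(-28 + (24 - 24*5)) = -157*(-28 + (24 - 120)) = -157*(-28 - 96) = -157*(-124) = 19468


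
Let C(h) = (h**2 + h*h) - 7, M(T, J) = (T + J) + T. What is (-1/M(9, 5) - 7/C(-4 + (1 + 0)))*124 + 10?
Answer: -18798/253 ≈ -74.300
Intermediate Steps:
M(T, J) = J + 2*T (M(T, J) = (J + T) + T = J + 2*T)
C(h) = -7 + 2*h**2 (C(h) = (h**2 + h**2) - 7 = 2*h**2 - 7 = -7 + 2*h**2)
(-1/M(9, 5) - 7/C(-4 + (1 + 0)))*124 + 10 = (-1/(5 + 2*9) - 7/(-7 + 2*(-4 + (1 + 0))**2))*124 + 10 = (-1/(5 + 18) - 7/(-7 + 2*(-4 + 1)**2))*124 + 10 = (-1/23 - 7/(-7 + 2*(-3)**2))*124 + 10 = (-1*1/23 - 7/(-7 + 2*9))*124 + 10 = (-1/23 - 7/(-7 + 18))*124 + 10 = (-1/23 - 7/11)*124 + 10 = -172/253*124 + 10 = -21328/253 + 10 = -18798/253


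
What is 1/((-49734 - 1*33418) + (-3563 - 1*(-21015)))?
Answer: -1/65700 ≈ -1.5221e-5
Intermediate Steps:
1/((-49734 - 1*33418) + (-3563 - 1*(-21015))) = 1/((-49734 - 33418) + (-3563 + 21015)) = 1/(-83152 + 17452) = 1/(-65700) = -1/65700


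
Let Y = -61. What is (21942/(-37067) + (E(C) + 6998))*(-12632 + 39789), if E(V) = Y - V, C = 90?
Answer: 6891789590699/37067 ≈ 1.8593e+8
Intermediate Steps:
E(V) = -61 - V
(21942/(-37067) + (E(C) + 6998))*(-12632 + 39789) = (21942/(-37067) + ((-61 - 1*90) + 6998))*(-12632 + 39789) = (21942*(-1/37067) + ((-61 - 90) + 6998))*27157 = (-21942/37067 + (-151 + 6998))*27157 = (-21942/37067 + 6847)*27157 = (253775807/37067)*27157 = 6891789590699/37067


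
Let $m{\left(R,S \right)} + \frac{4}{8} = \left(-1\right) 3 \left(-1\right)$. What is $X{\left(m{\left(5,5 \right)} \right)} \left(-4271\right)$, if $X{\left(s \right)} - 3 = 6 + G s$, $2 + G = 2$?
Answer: $-38439$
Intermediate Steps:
$G = 0$ ($G = -2 + 2 = 0$)
$m{\left(R,S \right)} = \frac{5}{2}$ ($m{\left(R,S \right)} = - \frac{1}{2} + \left(-1\right) 3 \left(-1\right) = - \frac{1}{2} - -3 = - \frac{1}{2} + 3 = \frac{5}{2}$)
$X{\left(s \right)} = 9$ ($X{\left(s \right)} = 3 + \left(6 + 0 s\right) = 3 + \left(6 + 0\right) = 3 + 6 = 9$)
$X{\left(m{\left(5,5 \right)} \right)} \left(-4271\right) = 9 \left(-4271\right) = -38439$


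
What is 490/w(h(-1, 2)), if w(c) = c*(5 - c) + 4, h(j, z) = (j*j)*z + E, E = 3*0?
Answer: 49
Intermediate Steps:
E = 0
h(j, z) = z*j² (h(j, z) = (j*j)*z + 0 = j²*z + 0 = z*j² + 0 = z*j²)
w(c) = 4 + c*(5 - c)
490/w(h(-1, 2)) = 490/(4 - (2*(-1)²)² + 5*(2*(-1)²)) = 490/(4 - (2*1)² + 5*(2*1)) = 490/(4 - 1*2² + 5*2) = 490/(4 - 1*4 + 10) = 490/(4 - 4 + 10) = 490/10 = 490*(⅒) = 49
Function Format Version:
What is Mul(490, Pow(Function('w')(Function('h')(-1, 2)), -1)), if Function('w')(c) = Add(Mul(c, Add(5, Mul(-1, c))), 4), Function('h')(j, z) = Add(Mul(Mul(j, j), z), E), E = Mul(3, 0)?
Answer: 49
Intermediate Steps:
E = 0
Function('h')(j, z) = Mul(z, Pow(j, 2)) (Function('h')(j, z) = Add(Mul(Mul(j, j), z), 0) = Add(Mul(Pow(j, 2), z), 0) = Add(Mul(z, Pow(j, 2)), 0) = Mul(z, Pow(j, 2)))
Function('w')(c) = Add(4, Mul(c, Add(5, Mul(-1, c))))
Mul(490, Pow(Function('w')(Function('h')(-1, 2)), -1)) = Mul(490, Pow(Add(4, Mul(-1, Pow(Mul(2, Pow(-1, 2)), 2)), Mul(5, Mul(2, Pow(-1, 2)))), -1)) = Mul(490, Pow(Add(4, Mul(-1, Pow(Mul(2, 1), 2)), Mul(5, Mul(2, 1))), -1)) = Mul(490, Pow(Add(4, Mul(-1, Pow(2, 2)), Mul(5, 2)), -1)) = Mul(490, Pow(Add(4, Mul(-1, 4), 10), -1)) = Mul(490, Pow(Add(4, -4, 10), -1)) = Mul(490, Pow(10, -1)) = Mul(490, Rational(1, 10)) = 49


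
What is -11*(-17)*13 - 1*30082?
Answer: -27651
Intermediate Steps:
-11*(-17)*13 - 1*30082 = 187*13 - 30082 = 2431 - 30082 = -27651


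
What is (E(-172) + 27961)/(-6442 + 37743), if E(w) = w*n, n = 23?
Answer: 24005/31301 ≈ 0.76691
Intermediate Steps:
E(w) = 23*w (E(w) = w*23 = 23*w)
(E(-172) + 27961)/(-6442 + 37743) = (23*(-172) + 27961)/(-6442 + 37743) = (-3956 + 27961)/31301 = 24005*(1/31301) = 24005/31301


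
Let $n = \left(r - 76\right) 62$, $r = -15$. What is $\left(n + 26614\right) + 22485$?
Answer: $43457$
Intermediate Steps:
$n = -5642$ ($n = \left(-15 - 76\right) 62 = \left(-91\right) 62 = -5642$)
$\left(n + 26614\right) + 22485 = \left(-5642 + 26614\right) + 22485 = 20972 + 22485 = 43457$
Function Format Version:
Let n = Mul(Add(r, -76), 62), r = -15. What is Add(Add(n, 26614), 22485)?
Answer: 43457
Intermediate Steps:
n = -5642 (n = Mul(Add(-15, -76), 62) = Mul(-91, 62) = -5642)
Add(Add(n, 26614), 22485) = Add(Add(-5642, 26614), 22485) = Add(20972, 22485) = 43457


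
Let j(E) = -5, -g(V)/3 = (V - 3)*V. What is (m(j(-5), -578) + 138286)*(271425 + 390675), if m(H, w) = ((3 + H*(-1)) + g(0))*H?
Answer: 91532676600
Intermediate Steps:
g(V) = -3*V*(-3 + V) (g(V) = -3*(V - 3)*V = -3*(-3 + V)*V = -3*V*(-3 + V))
m(H, w) = H*(3 - H) (m(H, w) = ((3 + H*(-1)) + 3*0*(3 - 1*0))*H = ((3 - H) + 3*0*(3 + 0))*H = ((3 - H) + 3*0*3)*H = ((3 - H) + 0)*H = (3 - H)*H = H*(3 - H))
(m(j(-5), -578) + 138286)*(271425 + 390675) = (-5*(3 - 1*(-5)) + 138286)*(271425 + 390675) = (-5*(3 + 5) + 138286)*662100 = (-5*8 + 138286)*662100 = (-40 + 138286)*662100 = 138246*662100 = 91532676600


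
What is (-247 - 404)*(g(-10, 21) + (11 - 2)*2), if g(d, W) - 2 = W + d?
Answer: -20181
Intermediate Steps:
g(d, W) = 2 + W + d (g(d, W) = 2 + (W + d) = 2 + W + d)
(-247 - 404)*(g(-10, 21) + (11 - 2)*2) = (-247 - 404)*((2 + 21 - 10) + (11 - 2)*2) = -651*(13 + 9*2) = -651*(13 + 18) = -651*31 = -20181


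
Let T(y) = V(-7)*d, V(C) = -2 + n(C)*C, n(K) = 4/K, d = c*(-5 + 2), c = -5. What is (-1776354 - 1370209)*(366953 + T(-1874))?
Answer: -1154735129429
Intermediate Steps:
d = 15 (d = -5*(-5 + 2) = -5*(-3) = 15)
V(C) = 2 (V(C) = -2 + (4/C)*C = -2 + 4 = 2)
T(y) = 30 (T(y) = 2*15 = 30)
(-1776354 - 1370209)*(366953 + T(-1874)) = (-1776354 - 1370209)*(366953 + 30) = -3146563*366983 = -1154735129429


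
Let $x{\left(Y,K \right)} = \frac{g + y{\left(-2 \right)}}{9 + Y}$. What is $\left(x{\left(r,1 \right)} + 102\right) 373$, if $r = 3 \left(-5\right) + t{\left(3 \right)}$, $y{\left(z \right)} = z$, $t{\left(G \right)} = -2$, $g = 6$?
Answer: $\frac{75719}{2} \approx 37860.0$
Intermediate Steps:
$r = -17$ ($r = 3 \left(-5\right) - 2 = -15 - 2 = -17$)
$x{\left(Y,K \right)} = \frac{4}{9 + Y}$ ($x{\left(Y,K \right)} = \frac{6 - 2}{9 + Y} = \frac{4}{9 + Y}$)
$\left(x{\left(r,1 \right)} + 102\right) 373 = \left(\frac{4}{9 - 17} + 102\right) 373 = \left(\frac{4}{-8} + 102\right) 373 = \left(4 \left(- \frac{1}{8}\right) + 102\right) 373 = \left(- \frac{1}{2} + 102\right) 373 = \frac{203}{2} \cdot 373 = \frac{75719}{2}$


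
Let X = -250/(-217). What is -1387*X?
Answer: -346750/217 ≈ -1597.9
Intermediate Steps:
X = 250/217 (X = -250*(-1/217) = 250/217 ≈ 1.1521)
-1387*X = -1387*250/217 = -346750/217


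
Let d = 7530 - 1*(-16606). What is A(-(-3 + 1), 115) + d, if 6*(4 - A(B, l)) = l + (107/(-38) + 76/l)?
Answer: 632457667/26220 ≈ 24121.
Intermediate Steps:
d = 24136 (d = 7530 + 16606 = 24136)
A(B, l) = 1019/228 - 38/(3*l) - l/6 (A(B, l) = 4 - (l + (107/(-38) + 76/l))/6 = 4 - (l + (107*(-1/38) + 76/l))/6 = 4 - (l + (-107/38 + 76/l))/6 = 4 - (-107/38 + l + 76/l)/6 = 4 + (107/228 - 38/(3*l) - l/6) = 1019/228 - 38/(3*l) - l/6)
A(-(-3 + 1), 115) + d = (1019/228 - 38/3/115 - 1/6*115) + 24136 = (1019/228 - 38/3*1/115 - 115/6) + 24136 = (1019/228 - 38/345 - 115/6) + 24136 = -388253/26220 + 24136 = 632457667/26220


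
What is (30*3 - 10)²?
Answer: 6400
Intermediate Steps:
(30*3 - 10)² = (90 - 10)² = 80² = 6400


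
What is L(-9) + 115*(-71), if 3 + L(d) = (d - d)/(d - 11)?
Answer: -8168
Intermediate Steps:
L(d) = -3 (L(d) = -3 + (d - d)/(d - 11) = -3 + 0/(-11 + d) = -3 + 0 = -3)
L(-9) + 115*(-71) = -3 + 115*(-71) = -3 - 8165 = -8168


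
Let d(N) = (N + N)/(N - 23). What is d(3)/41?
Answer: -3/410 ≈ -0.0073171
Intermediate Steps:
d(N) = 2*N/(-23 + N) (d(N) = (2*N)/(-23 + N) = 2*N/(-23 + N))
d(3)/41 = (2*3/(-23 + 3))/41 = (2*3/(-20))*(1/41) = (2*3*(-1/20))*(1/41) = -3/10*1/41 = -3/410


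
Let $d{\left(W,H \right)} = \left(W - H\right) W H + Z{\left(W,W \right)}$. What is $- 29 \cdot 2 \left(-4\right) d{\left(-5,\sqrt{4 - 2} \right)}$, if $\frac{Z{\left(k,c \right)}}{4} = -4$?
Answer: $-1392 + 5800 \sqrt{2} \approx 6810.4$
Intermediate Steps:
$Z{\left(k,c \right)} = -16$ ($Z{\left(k,c \right)} = 4 \left(-4\right) = -16$)
$d{\left(W,H \right)} = -16 + H W \left(W - H\right)$ ($d{\left(W,H \right)} = \left(W - H\right) W H - 16 = W \left(W - H\right) H - 16 = H W \left(W - H\right) - 16 = -16 + H W \left(W - H\right)$)
$- 29 \cdot 2 \left(-4\right) d{\left(-5,\sqrt{4 - 2} \right)} = - 29 \cdot 2 \left(-4\right) \left(-16 + \sqrt{4 - 2} \left(-5\right)^{2} - - 5 \left(\sqrt{4 - 2}\right)^{2}\right) = \left(-29\right) \left(-8\right) \left(-16 + \sqrt{2} \cdot 25 - - 5 \left(\sqrt{2}\right)^{2}\right) = 232 \left(-16 + 25 \sqrt{2} - \left(-5\right) 2\right) = 232 \left(-16 + 25 \sqrt{2} + 10\right) = 232 \left(-6 + 25 \sqrt{2}\right) = -1392 + 5800 \sqrt{2}$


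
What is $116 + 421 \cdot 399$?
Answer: $168095$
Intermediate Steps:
$116 + 421 \cdot 399 = 116 + 167979 = 168095$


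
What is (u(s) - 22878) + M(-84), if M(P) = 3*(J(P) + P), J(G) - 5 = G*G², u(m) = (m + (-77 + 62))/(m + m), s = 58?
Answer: -208942289/116 ≈ -1.8012e+6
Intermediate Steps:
u(m) = (-15 + m)/(2*m) (u(m) = (m - 15)/((2*m)) = (-15 + m)*(1/(2*m)) = (-15 + m)/(2*m))
J(G) = 5 + G³ (J(G) = 5 + G*G² = 5 + G³)
M(P) = 15 + 3*P + 3*P³ (M(P) = 3*((5 + P³) + P) = 3*(5 + P + P³) = 15 + 3*P + 3*P³)
(u(s) - 22878) + M(-84) = ((½)*(-15 + 58)/58 - 22878) + (15 + 3*(-84) + 3*(-84)³) = ((½)*(1/58)*43 - 22878) + (15 - 252 + 3*(-592704)) = (43/116 - 22878) + (15 - 252 - 1778112) = -2653805/116 - 1778349 = -208942289/116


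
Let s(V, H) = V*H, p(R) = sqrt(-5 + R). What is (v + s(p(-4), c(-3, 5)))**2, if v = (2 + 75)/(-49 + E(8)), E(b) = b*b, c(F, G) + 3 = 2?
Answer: 3904/225 - 154*I/5 ≈ 17.351 - 30.8*I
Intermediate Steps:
c(F, G) = -1 (c(F, G) = -3 + 2 = -1)
E(b) = b**2
s(V, H) = H*V
v = 77/15 (v = (2 + 75)/(-49 + 8**2) = 77/(-49 + 64) = 77/15 ≈ 5.1333)
(v + s(p(-4), c(-3, 5)))**2 = (77/15 - sqrt(-5 - 4))**2 = (77/15 - sqrt(-9))**2 = (77/15 - 3*I)**2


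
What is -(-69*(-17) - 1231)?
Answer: 58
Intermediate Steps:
-(-69*(-17) - 1231) = -(1173 - 1231) = -1*(-58) = 58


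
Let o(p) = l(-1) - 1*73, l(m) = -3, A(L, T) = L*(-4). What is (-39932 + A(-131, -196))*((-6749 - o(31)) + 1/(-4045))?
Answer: 1063712006688/4045 ≈ 2.6297e+8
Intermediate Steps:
A(L, T) = -4*L
o(p) = -76 (o(p) = -3 - 1*73 = -3 - 73 = -76)
(-39932 + A(-131, -196))*((-6749 - o(31)) + 1/(-4045)) = (-39932 - 4*(-131))*((-6749 - 1*(-76)) + 1/(-4045)) = (-39932 + 524)*((-6749 + 76) - 1/4045) = -39408*(-6673 - 1/4045) = -39408*(-26992286/4045) = 1063712006688/4045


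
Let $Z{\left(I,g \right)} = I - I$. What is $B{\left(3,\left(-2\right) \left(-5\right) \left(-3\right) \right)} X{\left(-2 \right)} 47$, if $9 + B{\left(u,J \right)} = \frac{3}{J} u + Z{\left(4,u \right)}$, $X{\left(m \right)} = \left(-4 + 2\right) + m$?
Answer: $\frac{8742}{5} \approx 1748.4$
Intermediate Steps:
$Z{\left(I,g \right)} = 0$
$X{\left(m \right)} = -2 + m$
$B{\left(u,J \right)} = -9 + \frac{3 u}{J}$ ($B{\left(u,J \right)} = -9 + \left(\frac{3}{J} u + 0\right) = -9 + \left(\frac{3 u}{J} + 0\right) = -9 + \frac{3 u}{J}$)
$B{\left(3,\left(-2\right) \left(-5\right) \left(-3\right) \right)} X{\left(-2 \right)} 47 = \left(-9 + 3 \cdot 3 \frac{1}{\left(-2\right) \left(-5\right) \left(-3\right)}\right) \left(-2 - 2\right) 47 = \left(-9 + 3 \cdot 3 \frac{1}{10 \left(-3\right)}\right) \left(-4\right) 47 = \left(-9 + 3 \cdot 3 \frac{1}{-30}\right) \left(-4\right) 47 = \left(-9 + 3 \cdot 3 \left(- \frac{1}{30}\right)\right) \left(-4\right) 47 = \left(-9 - \frac{3}{10}\right) \left(-4\right) 47 = \left(- \frac{93}{10}\right) \left(-4\right) 47 = \frac{186}{5} \cdot 47 = \frac{8742}{5}$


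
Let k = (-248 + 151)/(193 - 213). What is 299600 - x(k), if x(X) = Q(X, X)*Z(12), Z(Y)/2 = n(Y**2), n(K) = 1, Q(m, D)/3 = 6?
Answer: 299564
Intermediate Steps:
Q(m, D) = 18 (Q(m, D) = 3*6 = 18)
Z(Y) = 2 (Z(Y) = 2*1 = 2)
k = 97/20 (k = -97/(-20) = -97*(-1/20) = 97/20 ≈ 4.8500)
x(X) = 36 (x(X) = 18*2 = 36)
299600 - x(k) = 299600 - 1*36 = 299600 - 36 = 299564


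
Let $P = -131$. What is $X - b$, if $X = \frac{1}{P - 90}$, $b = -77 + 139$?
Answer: $- \frac{13703}{221} \approx -62.005$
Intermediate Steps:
$b = 62$
$X = - \frac{1}{221}$ ($X = \frac{1}{-131 - 90} = \frac{1}{-221} = - \frac{1}{221} \approx -0.0045249$)
$X - b = - \frac{1}{221} - 62 = - \frac{13703}{221}$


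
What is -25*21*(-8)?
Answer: 4200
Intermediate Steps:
-25*21*(-8) = -525*(-8) = 4200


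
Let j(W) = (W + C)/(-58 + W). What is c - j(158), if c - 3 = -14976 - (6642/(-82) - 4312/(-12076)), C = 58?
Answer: -1124163676/75475 ≈ -14895.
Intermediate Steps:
c = -44960026/3019 (c = 3 + (-14976 - (6642/(-82) - 4312/(-12076))) = 3 + (-14976 - (6642*(-1/82) - 4312*(-1/12076))) = 3 + (-14976 - (-81 + 1078/3019)) = 3 + (-14976 - 1*(-243461/3019)) = 3 + (-14976 + 243461/3019) = 3 - 44969083/3019 = -44960026/3019 ≈ -14892.)
j(W) = (58 + W)/(-58 + W) (j(W) = (W + 58)/(-58 + W) = (58 + W)/(-58 + W))
c - j(158) = -44960026/3019 - (58 + 158)/(-58 + 158) = -44960026/3019 - 216/100 = -44960026/3019 - 1*54/25 = -44960026/3019 - 54/25 = -1124163676/75475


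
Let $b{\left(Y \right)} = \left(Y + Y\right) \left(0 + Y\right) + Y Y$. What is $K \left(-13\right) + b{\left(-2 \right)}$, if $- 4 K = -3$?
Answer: $\frac{9}{4} \approx 2.25$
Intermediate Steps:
$K = \frac{3}{4}$ ($K = \left(- \frac{1}{4}\right) \left(-3\right) = \frac{3}{4} \approx 0.75$)
$b{\left(Y \right)} = 3 Y^{2}$ ($b{\left(Y \right)} = 2 Y Y + Y^{2} = 2 Y^{2} + Y^{2} = 3 Y^{2}$)
$K \left(-13\right) + b{\left(-2 \right)} = \frac{3}{4} \left(-13\right) + 3 \left(-2\right)^{2} = - \frac{39}{4} + 3 \cdot 4 = - \frac{39}{4} + 12 = \frac{9}{4}$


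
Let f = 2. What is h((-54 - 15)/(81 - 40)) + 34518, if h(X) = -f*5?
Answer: 34508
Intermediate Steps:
h(X) = -10 (h(X) = -1*2*5 = -2*5 = -10)
h((-54 - 15)/(81 - 40)) + 34518 = -10 + 34518 = 34508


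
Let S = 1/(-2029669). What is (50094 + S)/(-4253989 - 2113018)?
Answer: -101674238885/12922916730683 ≈ -0.0078678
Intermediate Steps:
S = -1/2029669 ≈ -4.9269e-7
(50094 + S)/(-4253989 - 2113018) = (50094 - 1/2029669)/(-4253989 - 2113018) = (101674238885/2029669)/(-6367007) = (101674238885/2029669)*(-1/6367007) = -101674238885/12922916730683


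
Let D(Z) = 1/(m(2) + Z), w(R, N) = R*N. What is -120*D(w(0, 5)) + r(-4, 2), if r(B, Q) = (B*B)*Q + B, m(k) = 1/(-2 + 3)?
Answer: -92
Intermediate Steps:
w(R, N) = N*R
m(k) = 1 (m(k) = 1/1 = 1)
r(B, Q) = B + Q*B**2 (r(B, Q) = B**2*Q + B = Q*B**2 + B = B + Q*B**2)
D(Z) = 1/(1 + Z)
-120*D(w(0, 5)) + r(-4, 2) = -120/(1 + 5*0) - 4*(1 - 4*2) = -120/(1 + 0) - 4*(1 - 8) = -120/1 - 4*(-7) = -120*1 + 28 = -120 + 28 = -92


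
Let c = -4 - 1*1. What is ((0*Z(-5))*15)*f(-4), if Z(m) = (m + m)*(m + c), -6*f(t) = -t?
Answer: 0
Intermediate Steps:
c = -5 (c = -4 - 1 = -5)
f(t) = t/6 (f(t) = -(-1)*t/6 = t/6)
Z(m) = 2*m*(-5 + m) (Z(m) = (m + m)*(m - 5) = (2*m)*(-5 + m) = 2*m*(-5 + m))
((0*Z(-5))*15)*f(-4) = ((0*(2*(-5)*(-5 - 5)))*15)*((⅙)*(-4)) = ((0*(2*(-5)*(-10)))*15)*(-⅔) = ((0*100)*15)*(-⅔) = (0*15)*(-⅔) = 0*(-⅔) = 0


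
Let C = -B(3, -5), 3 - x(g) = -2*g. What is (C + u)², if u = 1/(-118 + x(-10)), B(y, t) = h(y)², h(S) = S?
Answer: 1478656/18225 ≈ 81.133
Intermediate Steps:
x(g) = 3 + 2*g (x(g) = 3 - (-2)*g = 3 + 2*g)
B(y, t) = y²
C = -9 (C = -1*3² = -1*9 = -9)
u = -1/135 (u = 1/(-118 + (3 + 2*(-10))) = 1/(-118 + (3 - 20)) = 1/(-118 - 17) = 1/(-135) = -1/135 ≈ -0.0074074)
(C + u)² = (-9 - 1/135)² = (-1216/135)² = 1478656/18225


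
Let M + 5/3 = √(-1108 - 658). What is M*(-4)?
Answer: 20/3 - 4*I*√1766 ≈ 6.6667 - 168.1*I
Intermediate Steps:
M = -5/3 + I*√1766 (M = -5/3 + √(-1108 - 658) = -5/3 + √(-1766) = -5/3 + I*√1766 ≈ -1.6667 + 42.024*I)
M*(-4) = (-5/3 + I*√1766)*(-4) = 20/3 - 4*I*√1766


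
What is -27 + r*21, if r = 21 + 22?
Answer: 876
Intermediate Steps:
r = 43
-27 + r*21 = -27 + 43*21 = -27 + 903 = 876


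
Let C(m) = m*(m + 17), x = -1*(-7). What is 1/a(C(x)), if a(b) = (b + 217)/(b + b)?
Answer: 48/55 ≈ 0.87273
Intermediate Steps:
x = 7
C(m) = m*(17 + m)
a(b) = (217 + b)/(2*b) (a(b) = (217 + b)/((2*b)) = (217 + b)*(1/(2*b)) = (217 + b)/(2*b))
1/a(C(x)) = 1/((217 + 7*(17 + 7))/(2*((7*(17 + 7))))) = 1/((217 + 7*24)/(2*((7*24)))) = 1/((½)*(217 + 168)/168) = 1/((½)*(1/168)*385) = 1/(55/48) = 48/55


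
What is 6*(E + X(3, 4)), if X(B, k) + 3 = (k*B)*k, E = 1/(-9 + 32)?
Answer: 6216/23 ≈ 270.26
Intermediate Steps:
E = 1/23 ≈ 0.043478
X(B, k) = -3 + B*k² (X(B, k) = -3 + (k*B)*k = -3 + (B*k)*k = -3 + B*k²)
6*(E + X(3, 4)) = 6*(1/23 + (-3 + 3*4²)) = 6*(1/23 + (-3 + 3*16)) = 6*(1/23 + (-3 + 48)) = 6*(1/23 + 45) = 6*(1036/23) = 6216/23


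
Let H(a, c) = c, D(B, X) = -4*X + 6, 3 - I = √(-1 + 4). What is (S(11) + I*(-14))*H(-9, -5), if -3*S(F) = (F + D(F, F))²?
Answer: 1425 - 70*√3 ≈ 1303.8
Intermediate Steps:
I = 3 - √3 (I = 3 - √(-1 + 4) = 3 - √3 ≈ 1.2680)
D(B, X) = 6 - 4*X
S(F) = -(6 - 3*F)²/3 (S(F) = -(F + (6 - 4*F))²/3 = -(6 - 3*F)²/3)
(S(11) + I*(-14))*H(-9, -5) = (-3*(-2 + 11)² + (3 - √3)*(-14))*(-5) = (-3*9² + (-42 + 14*√3))*(-5) = (-3*81 + (-42 + 14*√3))*(-5) = (-243 + (-42 + 14*√3))*(-5) = (-285 + 14*√3)*(-5) = 1425 - 70*√3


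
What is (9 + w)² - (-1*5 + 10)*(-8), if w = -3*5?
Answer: 76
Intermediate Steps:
w = -15
(9 + w)² - (-1*5 + 10)*(-8) = (9 - 15)² - (-1*5 + 10)*(-8) = (-6)² - (-5 + 10)*(-8) = 36 - 5*(-8) = 36 - 1*(-40) = 36 + 40 = 76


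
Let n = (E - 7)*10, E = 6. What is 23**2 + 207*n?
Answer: -1541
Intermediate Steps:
n = -10 (n = (6 - 7)*10 = -1*10 = -10)
23**2 + 207*n = 23**2 + 207*(-10) = 529 - 2070 = -1541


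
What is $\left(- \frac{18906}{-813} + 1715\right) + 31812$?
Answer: $\frac{9092119}{271} \approx 33550.0$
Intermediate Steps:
$\left(- \frac{18906}{-813} + 1715\right) + 31812 = \left(\left(-18906\right) \left(- \frac{1}{813}\right) + 1715\right) + 31812 = \left(\frac{6302}{271} + 1715\right) + 31812 = \frac{471067}{271} + 31812 = \frac{9092119}{271}$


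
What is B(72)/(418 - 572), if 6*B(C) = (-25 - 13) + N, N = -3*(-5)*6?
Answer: -13/231 ≈ -0.056277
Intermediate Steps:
N = 90 (N = 15*6 = 90)
B(C) = 26/3 (B(C) = ((-25 - 13) + 90)/6 = (-38 + 90)/6 = (⅙)*52 = 26/3)
B(72)/(418 - 572) = 26/(3*(418 - 572)) = (26/3)/(-154) = (26/3)*(-1/154) = -13/231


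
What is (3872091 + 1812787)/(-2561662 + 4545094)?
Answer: 2842439/991716 ≈ 2.8662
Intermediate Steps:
(3872091 + 1812787)/(-2561662 + 4545094) = 5684878/1983432 = 5684878*(1/1983432) = 2842439/991716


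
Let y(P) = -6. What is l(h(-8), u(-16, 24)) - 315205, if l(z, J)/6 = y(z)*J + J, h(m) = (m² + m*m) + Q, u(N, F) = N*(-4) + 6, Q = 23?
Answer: -317305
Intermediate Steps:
u(N, F) = 6 - 4*N (u(N, F) = -4*N + 6 = 6 - 4*N)
h(m) = 23 + 2*m² (h(m) = (m² + m*m) + 23 = (m² + m²) + 23 = 2*m² + 23 = 23 + 2*m²)
l(z, J) = -30*J (l(z, J) = 6*(-6*J + J) = 6*(-5*J) = -30*J)
l(h(-8), u(-16, 24)) - 315205 = -30*(6 - 4*(-16)) - 315205 = -30*(6 + 64) - 315205 = -30*70 - 315205 = -2100 - 315205 = -317305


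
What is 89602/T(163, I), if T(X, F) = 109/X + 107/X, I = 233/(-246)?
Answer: 7302563/108 ≈ 67616.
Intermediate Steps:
I = -233/246 (I = 233*(-1/246) = -233/246 ≈ -0.94715)
T(X, F) = 216/X
89602/T(163, I) = 89602/((216/163)) = 89602/((216*(1/163))) = 89602/(216/163) = 89602*(163/216) = 7302563/108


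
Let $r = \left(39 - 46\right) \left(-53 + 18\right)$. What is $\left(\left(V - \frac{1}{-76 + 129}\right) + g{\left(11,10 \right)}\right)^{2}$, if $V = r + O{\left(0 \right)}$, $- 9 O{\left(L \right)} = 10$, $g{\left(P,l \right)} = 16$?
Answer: $\frac{15365585764}{227529} \approx 67532.0$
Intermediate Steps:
$O{\left(L \right)} = - \frac{10}{9}$ ($O{\left(L \right)} = \left(- \frac{1}{9}\right) 10 = - \frac{10}{9}$)
$r = 245$ ($r = \left(-7\right) \left(-35\right) = 245$)
$V = \frac{2195}{9}$ ($V = 245 - \frac{10}{9} = \frac{2195}{9} \approx 243.89$)
$\left(\left(V - \frac{1}{-76 + 129}\right) + g{\left(11,10 \right)}\right)^{2} = \left(\left(\frac{2195}{9} - \frac{1}{-76 + 129}\right) + 16\right)^{2} = \left(\left(\frac{2195}{9} - \frac{1}{53}\right) + 16\right)^{2} = \left(\frac{116326}{477} + 16\right)^{2} = \left(\frac{123958}{477}\right)^{2} = \frac{15365585764}{227529}$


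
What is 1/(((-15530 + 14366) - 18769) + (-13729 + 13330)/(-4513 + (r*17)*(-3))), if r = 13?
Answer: -5176/103172809 ≈ -5.0168e-5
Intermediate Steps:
1/(((-15530 + 14366) - 18769) + (-13729 + 13330)/(-4513 + (r*17)*(-3))) = 1/(((-15530 + 14366) - 18769) + (-13729 + 13330)/(-4513 + (13*17)*(-3))) = 1/((-1164 - 18769) - 399/(-4513 + 221*(-3))) = 1/(-19933 - 399/(-4513 - 663)) = 1/(-19933 - 399/(-5176)) = 1/(-19933 - 399*(-1/5176)) = 1/(-19933 + 399/5176) = 1/(-103172809/5176) = -5176/103172809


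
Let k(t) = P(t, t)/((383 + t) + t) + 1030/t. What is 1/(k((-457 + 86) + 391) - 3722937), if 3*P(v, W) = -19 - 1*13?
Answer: -2538/9448683463 ≈ -2.6861e-7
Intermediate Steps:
P(v, W) = -32/3 (P(v, W) = (-19 - 1*13)/3 = (-19 - 13)/3 = (⅓)*(-32) = -32/3)
k(t) = 1030/t - 32/(3*(383 + 2*t)) (k(t) = -32/(3*((383 + t) + t)) + 1030/t = -32/(3*(383 + 2*t)) + 1030/t = 1030/t - 32/(3*(383 + 2*t)))
1/(k((-457 + 86) + 391) - 3722937) = 1/(2*(591735 + 3074*((-457 + 86) + 391))/(3*((-457 + 86) + 391)*(383 + 2*((-457 + 86) + 391))) - 3722937) = 1/(2*(591735 + 3074*(-371 + 391))/(3*(-371 + 391)*(383 + 2*(-371 + 391))) - 3722937) = 1/((⅔)*(591735 + 3074*20)/(20*(383 + 2*20)) - 3722937) = 1/((⅔)*(1/20)*(591735 + 61480)/(383 + 40) - 3722937) = 1/((⅔)*(1/20)*653215/423 - 3722937) = 1/((⅔)*(1/20)*(1/423)*653215 - 3722937) = 1/(130643/2538 - 3722937) = 1/(-9448683463/2538) = -2538/9448683463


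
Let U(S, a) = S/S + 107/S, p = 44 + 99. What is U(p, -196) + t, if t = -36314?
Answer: -5192652/143 ≈ -36312.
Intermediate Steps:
p = 143
U(S, a) = 1 + 107/S
U(p, -196) + t = (107 + 143)/143 - 36314 = (1/143)*250 - 36314 = 250/143 - 36314 = -5192652/143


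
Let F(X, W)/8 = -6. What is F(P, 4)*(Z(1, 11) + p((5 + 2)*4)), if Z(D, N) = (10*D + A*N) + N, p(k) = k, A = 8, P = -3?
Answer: -6576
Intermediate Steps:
F(X, W) = -48 (F(X, W) = 8*(-6) = -48)
Z(D, N) = 9*N + 10*D (Z(D, N) = (10*D + 8*N) + N = (8*N + 10*D) + N = 9*N + 10*D)
F(P, 4)*(Z(1, 11) + p((5 + 2)*4)) = -48*((9*11 + 10*1) + (5 + 2)*4) = -48*((99 + 10) + 7*4) = -48*(109 + 28) = -48*137 = -6576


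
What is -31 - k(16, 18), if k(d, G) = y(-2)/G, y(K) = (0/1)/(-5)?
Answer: -31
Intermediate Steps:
y(K) = 0 (y(K) = (0*1)*(-⅕) = 0*(-⅕) = 0)
k(d, G) = 0 (k(d, G) = 0/G = 0)
-31 - k(16, 18) = -31 - 1*0 = -31 + 0 = -31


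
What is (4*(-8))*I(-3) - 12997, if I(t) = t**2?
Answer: -13285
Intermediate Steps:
(4*(-8))*I(-3) - 12997 = (4*(-8))*(-3)**2 - 12997 = -32*9 - 12997 = -288 - 12997 = -13285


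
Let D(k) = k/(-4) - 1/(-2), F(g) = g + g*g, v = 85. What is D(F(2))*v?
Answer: -85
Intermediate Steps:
F(g) = g + g²
D(k) = ½ - k/4 (D(k) = k*(-¼) - 1*(-½) = -k/4 + ½ = ½ - k/4)
D(F(2))*v = (½ - (1 + 2)/2)*85 = (½ - 3/2)*85 = -1*85 = -85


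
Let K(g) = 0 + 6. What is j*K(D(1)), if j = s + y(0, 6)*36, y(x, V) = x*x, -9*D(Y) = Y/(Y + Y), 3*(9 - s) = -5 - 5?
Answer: 74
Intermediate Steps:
s = 37/3 (s = 9 - (-5 - 5)/3 = 9 - ⅓*(-10) = 9 + 10/3 = 37/3 ≈ 12.333)
D(Y) = -1/18 (D(Y) = -Y/(9*(Y + Y)) = -Y/(9*(2*Y)) = -1/(2*Y)*Y/9 = -⅑*½ = -1/18)
K(g) = 6
y(x, V) = x²
j = 37/3 (j = 37/3 + 0²*36 = 37/3 + 0*36 = 37/3 + 0 = 37/3 ≈ 12.333)
j*K(D(1)) = (37/3)*6 = 74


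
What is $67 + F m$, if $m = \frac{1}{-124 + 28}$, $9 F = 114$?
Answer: $\frac{9629}{144} \approx 66.868$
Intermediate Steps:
$F = \frac{38}{3}$ ($F = \frac{1}{9} \cdot 114 = \frac{38}{3} \approx 12.667$)
$m = - \frac{1}{96}$ ($m = \frac{1}{-96} = - \frac{1}{96} \approx -0.010417$)
$67 + F m = 67 + \frac{38}{3} \left(- \frac{1}{96}\right) = 67 - \frac{19}{144} = \frac{9629}{144}$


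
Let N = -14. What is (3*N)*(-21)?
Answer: 882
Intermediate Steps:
(3*N)*(-21) = (3*(-14))*(-21) = -42*(-21) = 882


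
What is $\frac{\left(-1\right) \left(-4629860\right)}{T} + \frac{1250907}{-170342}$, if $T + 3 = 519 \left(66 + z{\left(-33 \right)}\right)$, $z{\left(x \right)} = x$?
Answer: $\frac{191809770163}{729234102} \approx 263.03$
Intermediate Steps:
$T = 17124$ ($T = -3 + 519 \left(66 - 33\right) = -3 + 519 \cdot 33 = -3 + 17127 = 17124$)
$\frac{\left(-1\right) \left(-4629860\right)}{T} + \frac{1250907}{-170342} = \frac{\left(-1\right) \left(-4629860\right)}{17124} + \frac{1250907}{-170342} = 4629860 \cdot \frac{1}{17124} + 1250907 \left(- \frac{1}{170342}\right) = \frac{1157465}{4281} - \frac{1250907}{170342} = \frac{191809770163}{729234102}$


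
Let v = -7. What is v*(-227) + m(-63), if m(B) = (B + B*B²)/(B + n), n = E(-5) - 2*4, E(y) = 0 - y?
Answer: 59164/11 ≈ 5378.5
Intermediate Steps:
E(y) = -y
n = -3 (n = -1*(-5) - 2*4 = 5 - 8 = -3)
m(B) = (B + B³)/(-3 + B) (m(B) = (B + B*B²)/(B - 3) = (B + B³)/(-3 + B))
v*(-227) + m(-63) = -7*(-227) + (-63 + (-63)³)/(-3 - 63) = 1589 + (-63 - 250047)/(-66) = 1589 - 1/66*(-250110) = 1589 + 41685/11 = 59164/11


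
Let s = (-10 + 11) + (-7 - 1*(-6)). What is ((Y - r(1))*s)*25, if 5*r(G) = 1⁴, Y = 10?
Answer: 0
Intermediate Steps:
r(G) = ⅕ (r(G) = (⅕)*1⁴ = (⅕)*1 = ⅕)
s = 0 (s = 1 + (-7 + 6) = 1 - 1 = 0)
((Y - r(1))*s)*25 = ((10 - 1*⅕)*0)*25 = ((10 - ⅕)*0)*25 = ((49/5)*0)*25 = 0*25 = 0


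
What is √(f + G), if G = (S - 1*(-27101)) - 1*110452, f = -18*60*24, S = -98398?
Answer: I*√207669 ≈ 455.71*I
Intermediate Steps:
f = -25920 (f = -1080*24 = -25920)
G = -181749 (G = (-98398 - 1*(-27101)) - 1*110452 = (-98398 + 27101) - 110452 = -71297 - 110452 = -181749)
√(f + G) = √(-25920 - 181749) = √(-207669) = I*√207669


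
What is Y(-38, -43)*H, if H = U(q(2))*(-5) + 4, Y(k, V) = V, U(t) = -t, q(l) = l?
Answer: -602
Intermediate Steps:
H = 14 (H = -1*2*(-5) + 4 = -2*(-5) + 4 = 10 + 4 = 14)
Y(-38, -43)*H = -43*14 = -602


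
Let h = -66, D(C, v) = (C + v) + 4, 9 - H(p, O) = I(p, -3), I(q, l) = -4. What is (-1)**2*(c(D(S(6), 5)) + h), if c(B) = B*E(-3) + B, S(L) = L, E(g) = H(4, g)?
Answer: 144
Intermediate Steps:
H(p, O) = 13 (H(p, O) = 9 - 1*(-4) = 9 + 4 = 13)
E(g) = 13
D(C, v) = 4 + C + v
c(B) = 14*B (c(B) = B*13 + B = 13*B + B = 14*B)
(-1)**2*(c(D(S(6), 5)) + h) = (-1)**2*(14*(4 + 6 + 5) - 66) = 1*(14*15 - 66) = 1*(210 - 66) = 1*144 = 144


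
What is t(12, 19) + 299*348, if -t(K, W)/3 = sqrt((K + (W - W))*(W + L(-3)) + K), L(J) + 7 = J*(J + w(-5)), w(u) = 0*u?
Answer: 104052 - 6*sqrt(66) ≈ 1.0400e+5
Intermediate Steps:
w(u) = 0
L(J) = -7 + J**2 (L(J) = -7 + J*(J + 0) = -7 + J*J = -7 + J**2)
t(K, W) = -3*sqrt(K + K*(2 + W)) (t(K, W) = -3*sqrt((K + (W - W))*(W + (-7 + (-3)**2)) + K) = -3*sqrt((K + 0)*(W + (-7 + 9)) + K) = -3*sqrt(K*(W + 2) + K) = -3*sqrt(K*(2 + W) + K) = -3*sqrt(K + K*(2 + W)))
t(12, 19) + 299*348 = -3*2*sqrt(3)*sqrt(3 + 19) + 299*348 = -3*2*sqrt(66) + 104052 = -6*sqrt(66) + 104052 = 104052 - 6*sqrt(66)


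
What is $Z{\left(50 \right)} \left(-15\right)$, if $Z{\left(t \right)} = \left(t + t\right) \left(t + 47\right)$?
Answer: $-145500$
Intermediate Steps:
$Z{\left(t \right)} = 2 t \left(47 + t\right)$
$Z{\left(50 \right)} \left(-15\right) = 2 \cdot 50 \left(47 + 50\right) \left(-15\right) = 2 \cdot 50 \cdot 97 \left(-15\right) = 9700 \left(-15\right) = -145500$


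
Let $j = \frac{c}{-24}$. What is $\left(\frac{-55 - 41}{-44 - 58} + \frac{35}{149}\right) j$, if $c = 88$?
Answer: $- \frac{10923}{2533} \approx -4.3123$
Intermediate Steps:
$j = - \frac{11}{3}$ ($j = \frac{88}{-24} = 88 \left(- \frac{1}{24}\right) = - \frac{11}{3} \approx -3.6667$)
$\left(\frac{-55 - 41}{-44 - 58} + \frac{35}{149}\right) j = \left(\frac{-55 - 41}{-44 - 58} + \frac{35}{149}\right) \left(- \frac{11}{3}\right) = \left(- \frac{96}{-102} + 35 \cdot \frac{1}{149}\right) \left(- \frac{11}{3}\right) = \left(\left(-96\right) \left(- \frac{1}{102}\right) + \frac{35}{149}\right) \left(- \frac{11}{3}\right) = \left(\frac{16}{17} + \frac{35}{149}\right) \left(- \frac{11}{3}\right) = \frac{2979}{2533} \left(- \frac{11}{3}\right) = - \frac{10923}{2533}$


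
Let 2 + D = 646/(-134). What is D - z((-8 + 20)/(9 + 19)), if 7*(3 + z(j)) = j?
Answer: -12745/3283 ≈ -3.8821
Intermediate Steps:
z(j) = -3 + j/7
D = -457/67 (D = -2 + 646/(-134) = -2 + 646*(-1/134) = -2 - 323/67 = -457/67 ≈ -6.8209)
D - z((-8 + 20)/(9 + 19)) = -457/67 - (-3 + ((-8 + 20)/(9 + 19))/7) = -457/67 - (-3 + (12/28)/7) = -457/67 - (-3 + (12*(1/28))/7) = -457/67 - (-3 + (⅐)*(3/7)) = -457/67 - (-3 + 3/49) = -457/67 - 1*(-144/49) = -457/67 + 144/49 = -12745/3283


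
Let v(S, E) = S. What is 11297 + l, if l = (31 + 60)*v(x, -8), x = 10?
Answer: 12207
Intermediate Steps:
l = 910 (l = (31 + 60)*10 = 91*10 = 910)
11297 + l = 11297 + 910 = 12207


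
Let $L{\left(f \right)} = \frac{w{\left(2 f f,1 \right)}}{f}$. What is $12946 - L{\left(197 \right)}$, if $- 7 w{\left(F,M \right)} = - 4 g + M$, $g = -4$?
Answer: $\frac{17852551}{1379} \approx 12946.0$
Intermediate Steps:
$w{\left(F,M \right)} = - \frac{16}{7} - \frac{M}{7}$ ($w{\left(F,M \right)} = - \frac{\left(-4\right) \left(-4\right) + M}{7} = - \frac{16 + M}{7} = - \frac{16}{7} - \frac{M}{7}$)
$L{\left(f \right)} = - \frac{17}{7 f}$ ($L{\left(f \right)} = \frac{- \frac{16}{7} - \frac{1}{7}}{f} = - \frac{17}{7 f}$)
$12946 - L{\left(197 \right)} = 12946 - - \frac{17}{7 \cdot 197} = 12946 - \left(- \frac{17}{7}\right) \frac{1}{197} = 12946 - - \frac{17}{1379} = 12946 + \frac{17}{1379} = \frac{17852551}{1379}$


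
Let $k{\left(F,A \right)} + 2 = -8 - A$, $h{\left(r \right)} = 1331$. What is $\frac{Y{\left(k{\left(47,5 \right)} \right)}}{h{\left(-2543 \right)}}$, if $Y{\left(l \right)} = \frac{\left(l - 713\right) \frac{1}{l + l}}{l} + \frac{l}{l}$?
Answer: $- \frac{139}{299475} \approx -0.00046415$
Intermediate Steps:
$k{\left(F,A \right)} = -10 - A$ ($k{\left(F,A \right)} = -2 - \left(8 + A\right) = -10 - A$)
$Y{\left(l \right)} = 1 + \frac{-713 + l}{2 l^{2}}$ ($Y{\left(l \right)} = \frac{\left(-713 + l\right) \frac{1}{2 l}}{l} + 1 = \frac{\frac{1}{2} \frac{1}{l} \left(-713 + l\right)}{l} + 1 = \frac{-713 + l}{2 l^{2}} + 1 = 1 + \frac{-713 + l}{2 l^{2}}$)
$\frac{Y{\left(k{\left(47,5 \right)} \right)}}{h{\left(-2543 \right)}} = \frac{\frac{1}{2} \frac{1}{\left(-10 - 5\right)^{2}} \left(-713 - 15 + 2 \left(-10 - 5\right)^{2}\right)}{1331} = \frac{-713 - 15 + 2 \left(-10 - 5\right)^{2}}{2 \left(-10 - 5\right)^{2}} \cdot \frac{1}{1331} = \frac{-713 - 15 + 2 \left(-15\right)^{2}}{2 \cdot 225} \cdot \frac{1}{1331} = \frac{1}{2} \cdot \frac{1}{225} \left(-713 - 15 + 2 \cdot 225\right) \frac{1}{1331} = \frac{1}{2} \cdot \frac{1}{225} \left(-713 - 15 + 450\right) \frac{1}{1331} = \frac{1}{2} \cdot \frac{1}{225} \left(-278\right) \frac{1}{1331} = \left(- \frac{139}{225}\right) \frac{1}{1331} = - \frac{139}{299475}$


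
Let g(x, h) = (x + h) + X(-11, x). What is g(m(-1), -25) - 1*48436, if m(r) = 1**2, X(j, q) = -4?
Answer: -48464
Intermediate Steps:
m(r) = 1
g(x, h) = -4 + h + x (g(x, h) = (x + h) - 4 = (h + x) - 4 = -4 + h + x)
g(m(-1), -25) - 1*48436 = (-4 - 25 + 1) - 1*48436 = -28 - 48436 = -48464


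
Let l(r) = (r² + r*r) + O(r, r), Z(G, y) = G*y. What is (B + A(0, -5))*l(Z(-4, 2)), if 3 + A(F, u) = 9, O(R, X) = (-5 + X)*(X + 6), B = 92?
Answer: 15092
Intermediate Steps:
O(R, X) = (-5 + X)*(6 + X)
A(F, u) = 6 (A(F, u) = -3 + 9 = 6)
l(r) = -30 + r + 3*r² (l(r) = (r² + r*r) + (-30 + r + r²) = (r² + r²) + (-30 + r + r²) = 2*r² + (-30 + r + r²) = -30 + r + 3*r²)
(B + A(0, -5))*l(Z(-4, 2)) = (92 + 6)*(-30 - 4*2 + 3*(-4*2)²) = 98*(-30 - 8 + 3*(-8)²) = 98*(-30 - 8 + 3*64) = 98*(-30 - 8 + 192) = 98*154 = 15092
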